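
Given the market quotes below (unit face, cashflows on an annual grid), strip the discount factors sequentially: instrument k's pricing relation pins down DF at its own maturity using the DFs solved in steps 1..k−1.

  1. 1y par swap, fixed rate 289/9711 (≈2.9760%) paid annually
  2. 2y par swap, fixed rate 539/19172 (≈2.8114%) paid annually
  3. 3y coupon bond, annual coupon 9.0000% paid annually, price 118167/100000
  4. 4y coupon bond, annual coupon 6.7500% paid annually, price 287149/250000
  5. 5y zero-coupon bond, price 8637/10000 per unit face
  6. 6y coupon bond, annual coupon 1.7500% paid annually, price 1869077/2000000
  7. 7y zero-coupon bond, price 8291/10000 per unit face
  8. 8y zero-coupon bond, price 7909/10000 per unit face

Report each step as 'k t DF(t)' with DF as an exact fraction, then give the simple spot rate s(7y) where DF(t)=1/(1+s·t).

1 1 9711/10000
2 2 9461/10000
3 3 4629/5000
4 4 4481/5000
5 5 8637/10000
6 6 8393/10000
7 7 8291/10000
8 8 7909/10000
s(7y) = (1/(8291/10000) − 1)/(7) = 1709/58037 ≈ 2.9447%

step 1 [1y] swap r/1=289/9711: DF=(1 − 289/9711·(0))/(1+289/9711) = 9711/10000 ≈ 0.971100
step 2 [2y] swap r/1=539/19172: DF=(1 − 539/19172·(0.971100))/(1+539/19172) = 9461/10000 ≈ 0.946100
step 3 [3y] bond c/1=9/100: DF=(118167/100000 − 9/100·(0.971100+0.946100))/(1+9/100) = 4629/5000 ≈ 0.925800
step 4 [4y] bond c/1=27/400: DF=(287149/250000 − 27/400·(0.971100+0.946100+0.925800))/(1+27/400) = 4481/5000 ≈ 0.896200
step 5 [5y] zero: DF = P = 8637/10000 ≈ 0.863700
step 6 [6y] bond c/1=7/400: DF=(1869077/2000000 − 7/400·(0.971100+0.946100+0.925800+0.896200+0.863700))/(1+7/400) = 8393/10000 ≈ 0.839300
step 7 [7y] zero: DF = P = 8291/10000 ≈ 0.829100
step 8 [8y] zero: DF = P = 7909/10000 ≈ 0.790900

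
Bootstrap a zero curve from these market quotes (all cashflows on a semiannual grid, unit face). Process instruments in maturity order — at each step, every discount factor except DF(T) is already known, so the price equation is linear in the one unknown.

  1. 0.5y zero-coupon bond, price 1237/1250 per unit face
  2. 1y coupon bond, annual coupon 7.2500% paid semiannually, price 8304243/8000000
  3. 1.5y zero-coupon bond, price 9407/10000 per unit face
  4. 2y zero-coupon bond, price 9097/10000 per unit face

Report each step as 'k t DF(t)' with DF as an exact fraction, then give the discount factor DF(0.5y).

step 1 [0.5y] zero: DF = P = 1237/1250 ≈ 0.989600
step 2 [1y] bond c/2=29/800: DF=(8304243/8000000 − 29/800·(0.989600))/(1+29/800) = 9671/10000 ≈ 0.967100
step 3 [1.5y] zero: DF = P = 9407/10000 ≈ 0.940700
step 4 [2y] zero: DF = P = 9097/10000 ≈ 0.909700

1 1/2 1237/1250
2 1 9671/10000
3 3/2 9407/10000
4 2 9097/10000
DF(0.5y) = 1237/1250 ≈ 0.989600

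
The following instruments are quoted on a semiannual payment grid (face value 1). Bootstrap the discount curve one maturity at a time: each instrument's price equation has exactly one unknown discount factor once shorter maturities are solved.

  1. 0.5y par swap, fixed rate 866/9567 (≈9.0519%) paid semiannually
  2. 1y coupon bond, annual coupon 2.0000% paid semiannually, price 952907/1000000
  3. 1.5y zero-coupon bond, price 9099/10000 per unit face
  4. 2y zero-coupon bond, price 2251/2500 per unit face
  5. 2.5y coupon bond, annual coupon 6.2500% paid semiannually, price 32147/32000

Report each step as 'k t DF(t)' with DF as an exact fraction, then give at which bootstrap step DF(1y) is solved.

1 1/2 9567/10000
2 1 467/500
3 3/2 9099/10000
4 2 2251/2500
5 5/2 431/500
DF(1y) is solved at step 2

step 1 [0.5y] swap r/2=433/9567: DF=(1 − 433/9567·(0))/(1+433/9567) = 9567/10000 ≈ 0.956700
step 2 [1y] bond c/2=1/100: DF=(952907/1000000 − 1/100·(0.956700))/(1+1/100) = 467/500 ≈ 0.934000
step 3 [1.5y] zero: DF = P = 9099/10000 ≈ 0.909900
step 4 [2y] zero: DF = P = 2251/2500 ≈ 0.900400
step 5 [2.5y] bond c/2=1/32: DF=(32147/32000 − 1/32·(0.956700+0.934000+0.909900+0.900400))/(1+1/32) = 431/500 ≈ 0.862000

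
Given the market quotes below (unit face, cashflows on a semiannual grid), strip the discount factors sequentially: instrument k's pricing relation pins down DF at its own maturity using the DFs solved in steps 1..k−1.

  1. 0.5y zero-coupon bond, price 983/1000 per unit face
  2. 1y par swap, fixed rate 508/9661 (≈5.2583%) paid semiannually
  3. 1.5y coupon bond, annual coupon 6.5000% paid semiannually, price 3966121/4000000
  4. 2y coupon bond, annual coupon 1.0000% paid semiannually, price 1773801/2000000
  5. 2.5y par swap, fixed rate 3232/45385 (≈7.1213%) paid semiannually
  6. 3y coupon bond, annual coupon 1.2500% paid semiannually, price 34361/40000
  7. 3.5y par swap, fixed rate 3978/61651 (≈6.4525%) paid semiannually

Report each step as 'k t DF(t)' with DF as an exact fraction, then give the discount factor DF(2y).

step 1 [0.5y] zero: DF = P = 983/1000 ≈ 0.983000
step 2 [1y] swap r/2=254/9661: DF=(1 − 254/9661·(0.983000))/(1+254/9661) = 2373/2500 ≈ 0.949200
step 3 [1.5y] bond c/2=13/400: DF=(3966121/4000000 − 13/400·(0.983000+0.949200))/(1+13/400) = 1799/2000 ≈ 0.899500
step 4 [2y] bond c/2=1/200: DF=(1773801/2000000 − 1/200·(0.983000+0.949200+0.899500))/(1+1/200) = 2171/2500 ≈ 0.868400
step 5 [2.5y] swap r/2=1616/45385: DF=(1 − 1616/45385·(0.983000+0.949200+0.899500+0.868400))/(1+1616/45385) = 524/625 ≈ 0.838400
step 6 [3y] bond c/2=1/160: DF=(34361/40000 − 1/160·(0.983000+0.949200+0.899500+0.868400+0.838400))/(1+1/160) = 1651/2000 ≈ 0.825500
step 7 [3.5y] swap r/2=1989/61651: DF=(1 − 1989/61651·(0.983000+0.949200+0.899500+0.868400+0.838400+0.825500))/(1+1989/61651) = 8011/10000 ≈ 0.801100

1 1/2 983/1000
2 1 2373/2500
3 3/2 1799/2000
4 2 2171/2500
5 5/2 524/625
6 3 1651/2000
7 7/2 8011/10000
DF(2y) = 2171/2500 ≈ 0.868400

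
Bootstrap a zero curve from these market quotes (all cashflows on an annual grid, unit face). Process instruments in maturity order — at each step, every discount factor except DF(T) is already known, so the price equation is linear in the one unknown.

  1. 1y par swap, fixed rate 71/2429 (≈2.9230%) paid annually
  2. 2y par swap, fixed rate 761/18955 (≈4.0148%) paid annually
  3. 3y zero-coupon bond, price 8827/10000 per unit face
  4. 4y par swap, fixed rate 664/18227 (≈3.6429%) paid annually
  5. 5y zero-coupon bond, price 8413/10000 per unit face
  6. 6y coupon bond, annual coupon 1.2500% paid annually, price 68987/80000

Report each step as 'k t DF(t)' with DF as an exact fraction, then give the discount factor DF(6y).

step 1 [1y] swap r/1=71/2429: DF=(1 − 71/2429·(0))/(1+71/2429) = 2429/2500 ≈ 0.971600
step 2 [2y] swap r/1=761/18955: DF=(1 − 761/18955·(0.971600))/(1+761/18955) = 9239/10000 ≈ 0.923900
step 3 [3y] zero: DF = P = 8827/10000 ≈ 0.882700
step 4 [4y] swap r/1=664/18227: DF=(1 − 664/18227·(0.971600+0.923900+0.882700))/(1+664/18227) = 542/625 ≈ 0.867200
step 5 [5y] zero: DF = P = 8413/10000 ≈ 0.841300
step 6 [6y] bond c/1=1/80: DF=(68987/80000 − 1/80·(0.971600+0.923900+0.882700+0.867200+0.841300))/(1+1/80) = 7963/10000 ≈ 0.796300

1 1 2429/2500
2 2 9239/10000
3 3 8827/10000
4 4 542/625
5 5 8413/10000
6 6 7963/10000
DF(6y) = 7963/10000 ≈ 0.796300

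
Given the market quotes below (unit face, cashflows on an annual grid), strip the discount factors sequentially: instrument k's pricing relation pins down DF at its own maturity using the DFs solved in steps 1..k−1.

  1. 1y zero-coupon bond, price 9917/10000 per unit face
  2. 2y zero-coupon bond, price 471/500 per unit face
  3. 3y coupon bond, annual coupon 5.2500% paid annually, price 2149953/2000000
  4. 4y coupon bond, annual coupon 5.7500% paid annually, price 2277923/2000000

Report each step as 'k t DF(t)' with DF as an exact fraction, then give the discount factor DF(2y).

1 1 9917/10000
2 2 471/500
3 3 9249/10000
4 4 576/625
DF(2y) = 471/500 ≈ 0.942000

step 1 [1y] zero: DF = P = 9917/10000 ≈ 0.991700
step 2 [2y] zero: DF = P = 471/500 ≈ 0.942000
step 3 [3y] bond c/1=21/400: DF=(2149953/2000000 − 21/400·(0.991700+0.942000))/(1+21/400) = 9249/10000 ≈ 0.924900
step 4 [4y] bond c/1=23/400: DF=(2277923/2000000 − 23/400·(0.991700+0.942000+0.924900))/(1+23/400) = 576/625 ≈ 0.921600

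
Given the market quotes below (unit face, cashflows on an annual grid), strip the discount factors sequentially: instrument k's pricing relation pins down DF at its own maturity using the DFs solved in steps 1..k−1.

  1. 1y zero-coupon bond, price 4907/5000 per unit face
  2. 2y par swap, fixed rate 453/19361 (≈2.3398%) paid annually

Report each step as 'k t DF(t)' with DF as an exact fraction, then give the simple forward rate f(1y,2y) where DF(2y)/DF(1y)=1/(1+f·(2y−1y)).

step 1 [1y] zero: DF = P = 4907/5000 ≈ 0.981400
step 2 [2y] swap r/1=453/19361: DF=(1 − 453/19361·(0.981400))/(1+453/19361) = 9547/10000 ≈ 0.954700

1 1 4907/5000
2 2 9547/10000
f(1y,2y) = ((4907/5000)/(9547/10000) − 1)/(1) = 267/9547 ≈ 2.7967%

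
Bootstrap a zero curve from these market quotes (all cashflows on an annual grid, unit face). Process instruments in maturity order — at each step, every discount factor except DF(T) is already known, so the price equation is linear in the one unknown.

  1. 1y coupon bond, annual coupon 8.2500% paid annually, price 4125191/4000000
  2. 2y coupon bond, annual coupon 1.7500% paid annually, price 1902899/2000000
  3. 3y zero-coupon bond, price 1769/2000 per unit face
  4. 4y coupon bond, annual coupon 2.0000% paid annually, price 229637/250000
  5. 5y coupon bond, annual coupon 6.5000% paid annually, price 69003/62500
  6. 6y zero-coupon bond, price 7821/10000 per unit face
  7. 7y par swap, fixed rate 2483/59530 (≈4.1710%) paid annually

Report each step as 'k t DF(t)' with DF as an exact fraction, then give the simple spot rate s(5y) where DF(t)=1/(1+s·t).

step 1 [1y] bond c/1=33/400: DF=(4125191/4000000 − 33/400·(0))/(1+33/400) = 9527/10000 ≈ 0.952700
step 2 [2y] bond c/1=7/400: DF=(1902899/2000000 − 7/400·(0.952700))/(1+7/400) = 9187/10000 ≈ 0.918700
step 3 [3y] zero: DF = P = 1769/2000 ≈ 0.884500
step 4 [4y] bond c/1=1/50: DF=(229637/250000 − 1/50·(0.952700+0.918700+0.884500))/(1+1/50) = 1693/2000 ≈ 0.846500
step 5 [5y] bond c/1=13/200: DF=(69003/62500 − 13/200·(0.952700+0.918700+0.884500+0.846500))/(1+13/200) = 1021/1250 ≈ 0.816800
step 6 [6y] zero: DF = P = 7821/10000 ≈ 0.782100
step 7 [7y] swap r/1=2483/59530: DF=(1 − 2483/59530·(0.952700+0.918700+0.884500+0.846500+0.816800+0.782100))/(1+2483/59530) = 7517/10000 ≈ 0.751700

1 1 9527/10000
2 2 9187/10000
3 3 1769/2000
4 4 1693/2000
5 5 1021/1250
6 6 7821/10000
7 7 7517/10000
s(5y) = (1/(1021/1250) − 1)/(5) = 229/5105 ≈ 4.4858%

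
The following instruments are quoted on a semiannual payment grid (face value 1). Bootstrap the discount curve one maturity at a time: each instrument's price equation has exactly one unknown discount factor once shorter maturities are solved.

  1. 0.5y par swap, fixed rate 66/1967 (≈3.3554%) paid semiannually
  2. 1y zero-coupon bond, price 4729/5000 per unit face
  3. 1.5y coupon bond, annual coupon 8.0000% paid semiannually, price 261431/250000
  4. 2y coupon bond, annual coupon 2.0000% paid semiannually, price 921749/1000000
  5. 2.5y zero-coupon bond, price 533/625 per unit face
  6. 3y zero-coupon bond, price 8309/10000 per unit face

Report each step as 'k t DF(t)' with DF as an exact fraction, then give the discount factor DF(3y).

1 1/2 1967/2000
2 1 4729/5000
3 3/2 9313/10000
4 2 8843/10000
5 5/2 533/625
6 3 8309/10000
DF(3y) = 8309/10000 ≈ 0.830900

step 1 [0.5y] swap r/2=33/1967: DF=(1 − 33/1967·(0))/(1+33/1967) = 1967/2000 ≈ 0.983500
step 2 [1y] zero: DF = P = 4729/5000 ≈ 0.945800
step 3 [1.5y] bond c/2=1/25: DF=(261431/250000 − 1/25·(0.983500+0.945800))/(1+1/25) = 9313/10000 ≈ 0.931300
step 4 [2y] bond c/2=1/100: DF=(921749/1000000 − 1/100·(0.983500+0.945800+0.931300))/(1+1/100) = 8843/10000 ≈ 0.884300
step 5 [2.5y] zero: DF = P = 533/625 ≈ 0.852800
step 6 [3y] zero: DF = P = 8309/10000 ≈ 0.830900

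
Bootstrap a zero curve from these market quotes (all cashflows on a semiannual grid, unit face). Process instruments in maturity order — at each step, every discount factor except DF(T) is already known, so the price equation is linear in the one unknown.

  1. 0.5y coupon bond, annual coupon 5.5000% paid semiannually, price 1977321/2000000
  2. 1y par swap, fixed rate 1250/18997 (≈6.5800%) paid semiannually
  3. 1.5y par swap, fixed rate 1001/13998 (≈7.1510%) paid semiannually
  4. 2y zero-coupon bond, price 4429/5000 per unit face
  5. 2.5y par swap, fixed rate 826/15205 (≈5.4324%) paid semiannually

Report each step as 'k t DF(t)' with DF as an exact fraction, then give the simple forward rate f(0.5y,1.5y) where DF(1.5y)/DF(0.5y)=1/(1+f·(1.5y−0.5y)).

1 1/2 4811/5000
2 1 15/16
3 3/2 8999/10000
4 2 4429/5000
5 5/2 8761/10000
f(0.5y,1.5y) = ((4811/5000)/(8999/10000) − 1)/(1) = 623/8999 ≈ 6.9230%

step 1 [0.5y] bond c/2=11/400: DF=(1977321/2000000 − 11/400·(0))/(1+11/400) = 4811/5000 ≈ 0.962200
step 2 [1y] swap r/2=625/18997: DF=(1 − 625/18997·(0.962200))/(1+625/18997) = 15/16 ≈ 0.937500
step 3 [1.5y] swap r/2=1001/27996: DF=(1 − 1001/27996·(0.962200+0.937500))/(1+1001/27996) = 8999/10000 ≈ 0.899900
step 4 [2y] zero: DF = P = 4429/5000 ≈ 0.885800
step 5 [2.5y] swap r/2=413/15205: DF=(1 − 413/15205·(0.962200+0.937500+0.899900+0.885800))/(1+413/15205) = 8761/10000 ≈ 0.876100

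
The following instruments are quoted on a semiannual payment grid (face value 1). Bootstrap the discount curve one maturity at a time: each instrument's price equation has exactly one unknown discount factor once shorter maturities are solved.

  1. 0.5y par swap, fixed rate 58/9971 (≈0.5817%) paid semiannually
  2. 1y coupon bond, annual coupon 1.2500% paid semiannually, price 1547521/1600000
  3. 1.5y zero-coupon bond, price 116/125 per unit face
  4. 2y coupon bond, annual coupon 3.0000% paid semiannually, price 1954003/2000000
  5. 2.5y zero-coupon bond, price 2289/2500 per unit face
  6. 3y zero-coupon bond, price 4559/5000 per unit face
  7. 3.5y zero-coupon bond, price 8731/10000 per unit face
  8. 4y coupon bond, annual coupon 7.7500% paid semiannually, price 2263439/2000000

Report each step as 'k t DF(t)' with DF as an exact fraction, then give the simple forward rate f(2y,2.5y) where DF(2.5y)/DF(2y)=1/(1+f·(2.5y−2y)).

step 1 [0.5y] swap r/2=29/9971: DF=(1 − 29/9971·(0))/(1+29/9971) = 9971/10000 ≈ 0.997100
step 2 [1y] bond c/2=1/160: DF=(1547521/1600000 − 1/160·(0.997100))/(1+1/160) = 191/200 ≈ 0.955000
step 3 [1.5y] zero: DF = P = 116/125 ≈ 0.928000
step 4 [2y] bond c/2=3/200: DF=(1954003/2000000 − 3/200·(0.997100+0.955000+0.928000))/(1+3/200) = 23/25 ≈ 0.920000
step 5 [2.5y] zero: DF = P = 2289/2500 ≈ 0.915600
step 6 [3y] zero: DF = P = 4559/5000 ≈ 0.911800
step 7 [3.5y] zero: DF = P = 8731/10000 ≈ 0.873100
step 8 [4y] bond c/2=31/800: DF=(2263439/2000000 − 31/800·(0.997100+0.955000+0.928000+0.920000+0.915600+0.911800+0.873100))/(1+31/800) = 847/1000 ≈ 0.847000

1 1/2 9971/10000
2 1 191/200
3 3/2 116/125
4 2 23/25
5 5/2 2289/2500
6 3 4559/5000
7 7/2 8731/10000
8 4 847/1000
f(2y,2.5y) = ((23/25)/(2289/2500) − 1)/(1/2) = 22/2289 ≈ 0.9611%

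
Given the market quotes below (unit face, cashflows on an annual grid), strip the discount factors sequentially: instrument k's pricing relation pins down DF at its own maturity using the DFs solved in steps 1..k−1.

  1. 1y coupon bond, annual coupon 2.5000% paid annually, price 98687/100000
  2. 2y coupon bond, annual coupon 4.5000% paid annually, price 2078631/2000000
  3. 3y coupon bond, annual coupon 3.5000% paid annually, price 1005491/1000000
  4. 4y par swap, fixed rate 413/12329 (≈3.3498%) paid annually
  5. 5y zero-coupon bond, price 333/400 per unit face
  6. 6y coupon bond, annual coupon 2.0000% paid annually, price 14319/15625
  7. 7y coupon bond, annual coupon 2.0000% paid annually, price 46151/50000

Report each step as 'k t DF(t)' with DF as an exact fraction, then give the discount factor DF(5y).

step 1 [1y] bond c/1=1/40: DF=(98687/100000 − 1/40·(0))/(1+1/40) = 2407/2500 ≈ 0.962800
step 2 [2y] bond c/1=9/200: DF=(2078631/2000000 − 9/200·(0.962800))/(1+9/200) = 9531/10000 ≈ 0.953100
step 3 [3y] bond c/1=7/200: DF=(1005491/1000000 − 7/200·(0.962800+0.953100))/(1+7/200) = 9067/10000 ≈ 0.906700
step 4 [4y] swap r/1=413/12329: DF=(1 − 413/12329·(0.962800+0.953100+0.906700))/(1+413/12329) = 8761/10000 ≈ 0.876100
step 5 [5y] zero: DF = P = 333/400 ≈ 0.832500
step 6 [6y] bond c/1=1/50: DF=(14319/15625 − 1/50·(0.962800+0.953100+0.906700+0.876100+0.832500))/(1+1/50) = 506/625 ≈ 0.809600
step 7 [7y] bond c/1=1/50: DF=(46151/50000 − 1/50·(0.962800+0.953100+0.906700+0.876100+0.832500+0.809600))/(1+1/50) = 4001/5000 ≈ 0.800200

1 1 2407/2500
2 2 9531/10000
3 3 9067/10000
4 4 8761/10000
5 5 333/400
6 6 506/625
7 7 4001/5000
DF(5y) = 333/400 ≈ 0.832500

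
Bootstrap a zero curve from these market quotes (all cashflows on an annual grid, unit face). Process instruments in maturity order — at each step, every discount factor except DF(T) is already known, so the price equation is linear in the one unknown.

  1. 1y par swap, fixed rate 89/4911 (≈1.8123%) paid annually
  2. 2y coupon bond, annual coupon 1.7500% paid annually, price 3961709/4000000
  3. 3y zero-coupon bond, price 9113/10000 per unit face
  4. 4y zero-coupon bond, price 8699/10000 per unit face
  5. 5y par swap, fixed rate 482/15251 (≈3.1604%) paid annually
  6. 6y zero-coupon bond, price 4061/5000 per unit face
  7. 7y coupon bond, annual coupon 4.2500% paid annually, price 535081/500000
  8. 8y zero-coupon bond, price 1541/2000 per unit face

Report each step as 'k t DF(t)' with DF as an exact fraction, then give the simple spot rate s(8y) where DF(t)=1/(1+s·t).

1 1 4911/5000
2 2 1913/2000
3 3 9113/10000
4 4 8699/10000
5 5 4277/5000
6 6 4061/5000
7 7 8069/10000
8 8 1541/2000
s(8y) = (1/(1541/2000) − 1)/(8) = 459/12328 ≈ 3.7232%

step 1 [1y] swap r/1=89/4911: DF=(1 − 89/4911·(0))/(1+89/4911) = 4911/5000 ≈ 0.982200
step 2 [2y] bond c/1=7/400: DF=(3961709/4000000 − 7/400·(0.982200))/(1+7/400) = 1913/2000 ≈ 0.956500
step 3 [3y] zero: DF = P = 9113/10000 ≈ 0.911300
step 4 [4y] zero: DF = P = 8699/10000 ≈ 0.869900
step 5 [5y] swap r/1=482/15251: DF=(1 − 482/15251·(0.982200+0.956500+0.911300+0.869900))/(1+482/15251) = 4277/5000 ≈ 0.855400
step 6 [6y] zero: DF = P = 4061/5000 ≈ 0.812200
step 7 [7y] bond c/1=17/400: DF=(535081/500000 − 17/400·(0.982200+0.956500+0.911300+0.869900+0.855400+0.812200))/(1+17/400) = 8069/10000 ≈ 0.806900
step 8 [8y] zero: DF = P = 1541/2000 ≈ 0.770500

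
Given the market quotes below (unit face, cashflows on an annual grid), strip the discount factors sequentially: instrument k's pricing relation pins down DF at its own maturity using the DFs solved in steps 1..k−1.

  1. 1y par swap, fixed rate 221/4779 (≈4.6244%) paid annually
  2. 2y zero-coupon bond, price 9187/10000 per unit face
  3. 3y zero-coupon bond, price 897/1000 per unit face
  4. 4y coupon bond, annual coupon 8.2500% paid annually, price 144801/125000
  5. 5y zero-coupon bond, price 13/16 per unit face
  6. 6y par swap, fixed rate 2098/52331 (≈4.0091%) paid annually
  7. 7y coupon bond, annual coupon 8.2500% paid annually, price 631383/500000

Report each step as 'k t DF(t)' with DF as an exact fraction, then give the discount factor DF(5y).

step 1 [1y] swap r/1=221/4779: DF=(1 − 221/4779·(0))/(1+221/4779) = 4779/5000 ≈ 0.955800
step 2 [2y] zero: DF = P = 9187/10000 ≈ 0.918700
step 3 [3y] zero: DF = P = 897/1000 ≈ 0.897000
step 4 [4y] bond c/1=33/400: DF=(144801/125000 − 33/400·(0.955800+0.918700+0.897000))/(1+33/400) = 8589/10000 ≈ 0.858900
step 5 [5y] zero: DF = P = 13/16 ≈ 0.812500
step 6 [6y] swap r/1=2098/52331: DF=(1 − 2098/52331·(0.955800+0.918700+0.897000+0.858900+0.812500))/(1+2098/52331) = 3951/5000 ≈ 0.790200
step 7 [7y] bond c/1=33/400: DF=(631383/500000 − 33/400·(0.955800+0.918700+0.897000+0.858900+0.812500+0.790200))/(1+33/400) = 7677/10000 ≈ 0.767700

1 1 4779/5000
2 2 9187/10000
3 3 897/1000
4 4 8589/10000
5 5 13/16
6 6 3951/5000
7 7 7677/10000
DF(5y) = 13/16 ≈ 0.812500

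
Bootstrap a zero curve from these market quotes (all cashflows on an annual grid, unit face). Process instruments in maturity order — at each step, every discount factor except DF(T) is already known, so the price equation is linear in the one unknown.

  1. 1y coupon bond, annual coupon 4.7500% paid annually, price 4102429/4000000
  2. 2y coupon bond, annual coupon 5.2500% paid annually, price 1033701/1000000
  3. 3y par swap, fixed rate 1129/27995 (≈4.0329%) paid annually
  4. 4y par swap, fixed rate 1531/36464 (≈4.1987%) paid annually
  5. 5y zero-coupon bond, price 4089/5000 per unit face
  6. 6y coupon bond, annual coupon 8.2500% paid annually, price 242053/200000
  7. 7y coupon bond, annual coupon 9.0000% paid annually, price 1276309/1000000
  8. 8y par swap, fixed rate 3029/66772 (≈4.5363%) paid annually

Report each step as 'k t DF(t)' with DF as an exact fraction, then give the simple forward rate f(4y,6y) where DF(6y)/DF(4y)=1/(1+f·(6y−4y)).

1 1 9791/10000
2 2 9333/10000
3 3 8871/10000
4 4 8469/10000
5 5 4089/5000
6 6 3889/5000
7 7 7381/10000
8 8 6971/10000
f(4y,6y) = ((8469/10000)/(3889/5000) − 1)/(2) = 691/15556 ≈ 4.4420%

step 1 [1y] bond c/1=19/400: DF=(4102429/4000000 − 19/400·(0))/(1+19/400) = 9791/10000 ≈ 0.979100
step 2 [2y] bond c/1=21/400: DF=(1033701/1000000 − 21/400·(0.979100))/(1+21/400) = 9333/10000 ≈ 0.933300
step 3 [3y] swap r/1=1129/27995: DF=(1 − 1129/27995·(0.979100+0.933300))/(1+1129/27995) = 8871/10000 ≈ 0.887100
step 4 [4y] swap r/1=1531/36464: DF=(1 − 1531/36464·(0.979100+0.933300+0.887100))/(1+1531/36464) = 8469/10000 ≈ 0.846900
step 5 [5y] zero: DF = P = 4089/5000 ≈ 0.817800
step 6 [6y] bond c/1=33/400: DF=(242053/200000 − 33/400·(0.979100+0.933300+0.887100+0.846900+0.817800))/(1+33/400) = 3889/5000 ≈ 0.777800
step 7 [7y] bond c/1=9/100: DF=(1276309/1000000 − 9/100·(0.979100+0.933300+0.887100+0.846900+0.817800+0.777800))/(1+9/100) = 7381/10000 ≈ 0.738100
step 8 [8y] swap r/1=3029/66772: DF=(1 − 3029/66772·(0.979100+0.933300+0.887100+0.846900+0.817800+0.777800+0.738100))/(1+3029/66772) = 6971/10000 ≈ 0.697100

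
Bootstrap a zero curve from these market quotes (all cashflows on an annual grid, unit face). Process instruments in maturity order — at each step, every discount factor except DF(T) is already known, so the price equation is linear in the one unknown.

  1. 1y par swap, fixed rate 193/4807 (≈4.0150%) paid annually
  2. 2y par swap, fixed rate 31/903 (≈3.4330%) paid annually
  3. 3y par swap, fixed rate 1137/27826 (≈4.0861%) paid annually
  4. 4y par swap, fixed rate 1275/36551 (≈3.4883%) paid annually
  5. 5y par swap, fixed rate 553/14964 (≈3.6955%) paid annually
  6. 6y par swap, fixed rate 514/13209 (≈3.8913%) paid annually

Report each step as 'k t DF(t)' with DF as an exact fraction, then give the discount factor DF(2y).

1 1 4807/5000
2 2 9349/10000
3 3 8863/10000
4 4 349/400
5 5 8341/10000
6 6 993/1250
DF(2y) = 9349/10000 ≈ 0.934900

step 1 [1y] swap r/1=193/4807: DF=(1 − 193/4807·(0))/(1+193/4807) = 4807/5000 ≈ 0.961400
step 2 [2y] swap r/1=31/903: DF=(1 − 31/903·(0.961400))/(1+31/903) = 9349/10000 ≈ 0.934900
step 3 [3y] swap r/1=1137/27826: DF=(1 − 1137/27826·(0.961400+0.934900))/(1+1137/27826) = 8863/10000 ≈ 0.886300
step 4 [4y] swap r/1=1275/36551: DF=(1 − 1275/36551·(0.961400+0.934900+0.886300))/(1+1275/36551) = 349/400 ≈ 0.872500
step 5 [5y] swap r/1=553/14964: DF=(1 − 553/14964·(0.961400+0.934900+0.886300+0.872500))/(1+553/14964) = 8341/10000 ≈ 0.834100
step 6 [6y] swap r/1=514/13209: DF=(1 − 514/13209·(0.961400+0.934900+0.886300+0.872500+0.834100))/(1+514/13209) = 993/1250 ≈ 0.794400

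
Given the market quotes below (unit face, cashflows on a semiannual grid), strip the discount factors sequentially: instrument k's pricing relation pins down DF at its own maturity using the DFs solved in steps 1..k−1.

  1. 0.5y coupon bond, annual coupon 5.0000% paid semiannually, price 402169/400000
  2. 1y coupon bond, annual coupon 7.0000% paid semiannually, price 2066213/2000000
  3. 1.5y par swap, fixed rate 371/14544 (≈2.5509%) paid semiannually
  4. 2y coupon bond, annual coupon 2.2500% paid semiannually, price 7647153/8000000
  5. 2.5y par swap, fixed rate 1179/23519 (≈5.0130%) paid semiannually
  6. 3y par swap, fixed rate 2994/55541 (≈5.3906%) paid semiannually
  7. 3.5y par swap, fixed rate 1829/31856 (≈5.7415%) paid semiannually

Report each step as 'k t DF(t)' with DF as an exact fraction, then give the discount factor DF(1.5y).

1 1/2 9809/10000
2 1 193/200
3 3/2 9629/10000
4 2 9129/10000
5 5/2 8821/10000
6 3 8503/10000
7 7/2 8171/10000
DF(1.5y) = 9629/10000 ≈ 0.962900

step 1 [0.5y] bond c/2=1/40: DF=(402169/400000 − 1/40·(0))/(1+1/40) = 9809/10000 ≈ 0.980900
step 2 [1y] bond c/2=7/200: DF=(2066213/2000000 − 7/200·(0.980900))/(1+7/200) = 193/200 ≈ 0.965000
step 3 [1.5y] swap r/2=371/29088: DF=(1 − 371/29088·(0.980900+0.965000))/(1+371/29088) = 9629/10000 ≈ 0.962900
step 4 [2y] bond c/2=9/800: DF=(7647153/8000000 − 9/800·(0.980900+0.965000+0.962900))/(1+9/800) = 9129/10000 ≈ 0.912900
step 5 [2.5y] swap r/2=1179/47038: DF=(1 − 1179/47038·(0.980900+0.965000+0.962900+0.912900))/(1+1179/47038) = 8821/10000 ≈ 0.882100
step 6 [3y] swap r/2=1497/55541: DF=(1 − 1497/55541·(0.980900+0.965000+0.962900+0.912900+0.882100))/(1+1497/55541) = 8503/10000 ≈ 0.850300
step 7 [3.5y] swap r/2=1829/63712: DF=(1 − 1829/63712·(0.980900+0.965000+0.962900+0.912900+0.882100+0.850300))/(1+1829/63712) = 8171/10000 ≈ 0.817100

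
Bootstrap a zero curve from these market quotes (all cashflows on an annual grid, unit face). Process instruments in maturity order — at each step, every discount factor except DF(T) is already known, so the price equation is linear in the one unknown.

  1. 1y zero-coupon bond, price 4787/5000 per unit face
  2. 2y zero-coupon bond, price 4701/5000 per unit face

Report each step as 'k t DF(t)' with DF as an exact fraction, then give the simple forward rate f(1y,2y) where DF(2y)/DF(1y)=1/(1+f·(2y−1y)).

1 1 4787/5000
2 2 4701/5000
f(1y,2y) = ((4787/5000)/(4701/5000) − 1)/(1) = 86/4701 ≈ 1.8294%

step 1 [1y] zero: DF = P = 4787/5000 ≈ 0.957400
step 2 [2y] zero: DF = P = 4701/5000 ≈ 0.940200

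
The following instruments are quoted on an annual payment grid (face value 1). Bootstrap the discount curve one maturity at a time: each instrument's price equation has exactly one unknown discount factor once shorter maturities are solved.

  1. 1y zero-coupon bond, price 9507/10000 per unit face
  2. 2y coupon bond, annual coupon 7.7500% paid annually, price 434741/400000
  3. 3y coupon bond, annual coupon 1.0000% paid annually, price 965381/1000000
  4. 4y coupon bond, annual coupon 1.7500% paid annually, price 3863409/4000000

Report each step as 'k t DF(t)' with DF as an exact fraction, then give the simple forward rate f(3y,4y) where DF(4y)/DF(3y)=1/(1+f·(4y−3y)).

1 1 9507/10000
2 2 9403/10000
3 3 9371/10000
4 4 4503/5000
f(3y,4y) = ((9371/10000)/(4503/5000) − 1)/(1) = 365/9006 ≈ 4.0529%

step 1 [1y] zero: DF = P = 9507/10000 ≈ 0.950700
step 2 [2y] bond c/1=31/400: DF=(434741/400000 − 31/400·(0.950700))/(1+31/400) = 9403/10000 ≈ 0.940300
step 3 [3y] bond c/1=1/100: DF=(965381/1000000 − 1/100·(0.950700+0.940300))/(1+1/100) = 9371/10000 ≈ 0.937100
step 4 [4y] bond c/1=7/400: DF=(3863409/4000000 − 7/400·(0.950700+0.940300+0.937100))/(1+7/400) = 4503/5000 ≈ 0.900600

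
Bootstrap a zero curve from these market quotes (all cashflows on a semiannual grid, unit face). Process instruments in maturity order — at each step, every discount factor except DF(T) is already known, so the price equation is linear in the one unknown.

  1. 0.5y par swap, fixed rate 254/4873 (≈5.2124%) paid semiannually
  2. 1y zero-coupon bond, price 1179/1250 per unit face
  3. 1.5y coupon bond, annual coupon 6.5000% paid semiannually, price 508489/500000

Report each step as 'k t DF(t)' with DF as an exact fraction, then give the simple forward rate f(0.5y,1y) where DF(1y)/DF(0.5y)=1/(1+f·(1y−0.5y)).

step 1 [0.5y] swap r/2=127/4873: DF=(1 − 127/4873·(0))/(1+127/4873) = 4873/5000 ≈ 0.974600
step 2 [1y] zero: DF = P = 1179/1250 ≈ 0.943200
step 3 [1.5y] bond c/2=13/400: DF=(508489/500000 − 13/400·(0.974600+0.943200))/(1+13/400) = 4623/5000 ≈ 0.924600

1 1/2 4873/5000
2 1 1179/1250
3 3/2 4623/5000
f(0.5y,1y) = ((4873/5000)/(1179/1250) − 1)/(1/2) = 157/2358 ≈ 6.6582%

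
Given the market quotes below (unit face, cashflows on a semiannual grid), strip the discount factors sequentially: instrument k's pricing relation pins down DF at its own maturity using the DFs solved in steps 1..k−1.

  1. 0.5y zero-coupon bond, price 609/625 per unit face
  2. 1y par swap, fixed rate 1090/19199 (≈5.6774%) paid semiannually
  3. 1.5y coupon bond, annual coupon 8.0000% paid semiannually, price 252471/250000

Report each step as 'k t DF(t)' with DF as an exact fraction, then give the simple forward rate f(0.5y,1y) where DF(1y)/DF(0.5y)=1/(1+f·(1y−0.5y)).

step 1 [0.5y] zero: DF = P = 609/625 ≈ 0.974400
step 2 [1y] swap r/2=545/19199: DF=(1 − 545/19199·(0.974400))/(1+545/19199) = 1891/2000 ≈ 0.945500
step 3 [1.5y] bond c/2=1/25: DF=(252471/250000 − 1/25·(0.974400+0.945500))/(1+1/25) = 2243/2500 ≈ 0.897200

1 1/2 609/625
2 1 1891/2000
3 3/2 2243/2500
f(0.5y,1y) = ((609/625)/(1891/2000) − 1)/(1/2) = 578/9455 ≈ 6.1132%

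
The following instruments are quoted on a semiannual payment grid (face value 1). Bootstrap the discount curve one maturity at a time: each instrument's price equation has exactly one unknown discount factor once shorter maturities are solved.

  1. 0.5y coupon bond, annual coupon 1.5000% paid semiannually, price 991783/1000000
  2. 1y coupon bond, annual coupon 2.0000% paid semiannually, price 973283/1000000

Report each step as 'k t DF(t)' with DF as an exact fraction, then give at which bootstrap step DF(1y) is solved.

1 1/2 2461/2500
2 1 9539/10000
DF(1y) is solved at step 2

step 1 [0.5y] bond c/2=3/400: DF=(991783/1000000 − 3/400·(0))/(1+3/400) = 2461/2500 ≈ 0.984400
step 2 [1y] bond c/2=1/100: DF=(973283/1000000 − 1/100·(0.984400))/(1+1/100) = 9539/10000 ≈ 0.953900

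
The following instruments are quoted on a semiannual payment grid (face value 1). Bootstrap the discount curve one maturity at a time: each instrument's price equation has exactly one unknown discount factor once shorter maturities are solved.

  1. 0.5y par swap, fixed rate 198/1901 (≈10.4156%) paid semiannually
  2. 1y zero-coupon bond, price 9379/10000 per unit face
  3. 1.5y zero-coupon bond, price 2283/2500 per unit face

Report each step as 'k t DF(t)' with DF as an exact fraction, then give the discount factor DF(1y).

step 1 [0.5y] swap r/2=99/1901: DF=(1 − 99/1901·(0))/(1+99/1901) = 1901/2000 ≈ 0.950500
step 2 [1y] zero: DF = P = 9379/10000 ≈ 0.937900
step 3 [1.5y] zero: DF = P = 2283/2500 ≈ 0.913200

1 1/2 1901/2000
2 1 9379/10000
3 3/2 2283/2500
DF(1y) = 9379/10000 ≈ 0.937900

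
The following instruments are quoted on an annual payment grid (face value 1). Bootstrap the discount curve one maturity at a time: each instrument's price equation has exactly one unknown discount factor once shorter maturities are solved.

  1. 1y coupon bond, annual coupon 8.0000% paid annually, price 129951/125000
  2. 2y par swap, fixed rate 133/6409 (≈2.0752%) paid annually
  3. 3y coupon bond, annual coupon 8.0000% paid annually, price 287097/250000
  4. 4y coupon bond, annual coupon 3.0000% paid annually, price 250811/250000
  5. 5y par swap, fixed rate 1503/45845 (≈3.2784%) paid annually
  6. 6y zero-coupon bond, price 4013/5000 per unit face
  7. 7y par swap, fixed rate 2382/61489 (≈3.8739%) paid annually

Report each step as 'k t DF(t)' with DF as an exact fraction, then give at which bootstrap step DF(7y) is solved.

step 1 [1y] bond c/1=2/25: DF=(129951/125000 − 2/25·(0))/(1+2/25) = 4813/5000 ≈ 0.962600
step 2 [2y] swap r/1=133/6409: DF=(1 − 133/6409·(0.962600))/(1+133/6409) = 9601/10000 ≈ 0.960100
step 3 [3y] bond c/1=2/25: DF=(287097/250000 − 2/25·(0.962600+0.960100))/(1+2/25) = 9209/10000 ≈ 0.920900
step 4 [4y] bond c/1=3/100: DF=(250811/250000 − 3/100·(0.962600+0.960100+0.920900))/(1+3/100) = 557/625 ≈ 0.891200
step 5 [5y] swap r/1=1503/45845: DF=(1 − 1503/45845·(0.962600+0.960100+0.920900+0.891200))/(1+1503/45845) = 8497/10000 ≈ 0.849700
step 6 [6y] zero: DF = P = 4013/5000 ≈ 0.802600
step 7 [7y] swap r/1=2382/61489: DF=(1 − 2382/61489·(0.962600+0.960100+0.920900+0.891200+0.849700+0.802600))/(1+2382/61489) = 3809/5000 ≈ 0.761800

1 1 4813/5000
2 2 9601/10000
3 3 9209/10000
4 4 557/625
5 5 8497/10000
6 6 4013/5000
7 7 3809/5000
DF(7y) is solved at step 7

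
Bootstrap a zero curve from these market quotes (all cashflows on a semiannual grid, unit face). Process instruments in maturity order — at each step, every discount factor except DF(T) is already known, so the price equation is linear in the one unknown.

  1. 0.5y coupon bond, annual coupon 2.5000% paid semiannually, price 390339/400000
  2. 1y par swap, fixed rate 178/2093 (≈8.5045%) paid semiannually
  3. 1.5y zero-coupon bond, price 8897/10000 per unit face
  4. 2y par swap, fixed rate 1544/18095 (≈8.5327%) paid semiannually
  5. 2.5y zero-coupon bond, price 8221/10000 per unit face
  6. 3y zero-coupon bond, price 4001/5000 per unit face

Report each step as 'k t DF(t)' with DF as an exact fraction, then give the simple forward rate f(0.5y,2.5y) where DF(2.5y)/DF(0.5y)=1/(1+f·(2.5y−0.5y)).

1 1/2 4819/5000
2 1 9199/10000
3 3/2 8897/10000
4 2 1057/1250
5 5/2 8221/10000
6 3 4001/5000
f(0.5y,2.5y) = ((4819/5000)/(8221/10000) − 1)/(2) = 1417/16442 ≈ 8.6182%

step 1 [0.5y] bond c/2=1/80: DF=(390339/400000 − 1/80·(0))/(1+1/80) = 4819/5000 ≈ 0.963800
step 2 [1y] swap r/2=89/2093: DF=(1 − 89/2093·(0.963800))/(1+89/2093) = 9199/10000 ≈ 0.919900
step 3 [1.5y] zero: DF = P = 8897/10000 ≈ 0.889700
step 4 [2y] swap r/2=772/18095: DF=(1 − 772/18095·(0.963800+0.919900+0.889700))/(1+772/18095) = 1057/1250 ≈ 0.845600
step 5 [2.5y] zero: DF = P = 8221/10000 ≈ 0.822100
step 6 [3y] zero: DF = P = 4001/5000 ≈ 0.800200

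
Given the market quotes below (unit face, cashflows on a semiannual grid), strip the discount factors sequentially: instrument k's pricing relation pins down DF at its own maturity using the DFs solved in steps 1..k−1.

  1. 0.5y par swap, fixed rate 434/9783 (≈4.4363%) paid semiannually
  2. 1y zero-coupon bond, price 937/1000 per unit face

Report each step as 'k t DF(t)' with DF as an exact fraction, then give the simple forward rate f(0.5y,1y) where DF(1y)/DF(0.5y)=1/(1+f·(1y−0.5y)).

1 1/2 9783/10000
2 1 937/1000
f(0.5y,1y) = ((9783/10000)/(937/1000) − 1)/(1/2) = 413/4685 ≈ 8.8154%

step 1 [0.5y] swap r/2=217/9783: DF=(1 − 217/9783·(0))/(1+217/9783) = 9783/10000 ≈ 0.978300
step 2 [1y] zero: DF = P = 937/1000 ≈ 0.937000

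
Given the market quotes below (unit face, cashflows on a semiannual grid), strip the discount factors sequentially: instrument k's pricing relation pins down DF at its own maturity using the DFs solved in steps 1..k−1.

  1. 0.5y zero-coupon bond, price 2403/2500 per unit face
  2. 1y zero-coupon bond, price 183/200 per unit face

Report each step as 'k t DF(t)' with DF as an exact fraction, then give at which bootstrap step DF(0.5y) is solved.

1 1/2 2403/2500
2 1 183/200
DF(0.5y) is solved at step 1

step 1 [0.5y] zero: DF = P = 2403/2500 ≈ 0.961200
step 2 [1y] zero: DF = P = 183/200 ≈ 0.915000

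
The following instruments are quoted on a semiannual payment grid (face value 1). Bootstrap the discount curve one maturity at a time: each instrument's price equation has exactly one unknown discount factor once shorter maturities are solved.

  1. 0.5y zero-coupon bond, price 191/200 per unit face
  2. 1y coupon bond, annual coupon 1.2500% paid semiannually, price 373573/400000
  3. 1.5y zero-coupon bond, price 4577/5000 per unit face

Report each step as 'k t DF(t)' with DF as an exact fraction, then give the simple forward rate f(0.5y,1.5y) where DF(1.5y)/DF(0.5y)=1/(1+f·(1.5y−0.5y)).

1 1/2 191/200
2 1 4611/5000
3 3/2 4577/5000
f(0.5y,1.5y) = ((191/200)/(4577/5000) − 1)/(1) = 198/4577 ≈ 4.3260%

step 1 [0.5y] zero: DF = P = 191/200 ≈ 0.955000
step 2 [1y] bond c/2=1/160: DF=(373573/400000 − 1/160·(0.955000))/(1+1/160) = 4611/5000 ≈ 0.922200
step 3 [1.5y] zero: DF = P = 4577/5000 ≈ 0.915400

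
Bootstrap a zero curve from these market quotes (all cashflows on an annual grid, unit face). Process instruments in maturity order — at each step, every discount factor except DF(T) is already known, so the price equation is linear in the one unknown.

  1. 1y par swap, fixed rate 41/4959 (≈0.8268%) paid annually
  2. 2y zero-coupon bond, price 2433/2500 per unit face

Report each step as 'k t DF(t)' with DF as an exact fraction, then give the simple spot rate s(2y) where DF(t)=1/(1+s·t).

step 1 [1y] swap r/1=41/4959: DF=(1 − 41/4959·(0))/(1+41/4959) = 4959/5000 ≈ 0.991800
step 2 [2y] zero: DF = P = 2433/2500 ≈ 0.973200

1 1 4959/5000
2 2 2433/2500
s(2y) = (1/(2433/2500) − 1)/(2) = 67/4866 ≈ 1.3769%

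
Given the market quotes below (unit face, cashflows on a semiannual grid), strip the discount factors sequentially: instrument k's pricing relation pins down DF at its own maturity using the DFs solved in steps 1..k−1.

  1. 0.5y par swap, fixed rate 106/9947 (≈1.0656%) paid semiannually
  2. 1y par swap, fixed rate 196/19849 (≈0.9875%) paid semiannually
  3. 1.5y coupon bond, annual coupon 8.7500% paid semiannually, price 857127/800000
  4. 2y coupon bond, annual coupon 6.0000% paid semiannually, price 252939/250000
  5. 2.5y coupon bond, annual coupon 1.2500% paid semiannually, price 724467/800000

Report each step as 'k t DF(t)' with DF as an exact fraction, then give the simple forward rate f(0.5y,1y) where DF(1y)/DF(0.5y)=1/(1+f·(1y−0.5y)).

1 1/2 9947/10000
2 1 4951/5000
3 3/2 9433/10000
4 2 897/1000
5 5/2 4381/5000
f(0.5y,1y) = ((9947/10000)/(4951/5000) − 1)/(1/2) = 45/4951 ≈ 0.9089%

step 1 [0.5y] swap r/2=53/9947: DF=(1 − 53/9947·(0))/(1+53/9947) = 9947/10000 ≈ 0.994700
step 2 [1y] swap r/2=98/19849: DF=(1 − 98/19849·(0.994700))/(1+98/19849) = 4951/5000 ≈ 0.990200
step 3 [1.5y] bond c/2=7/160: DF=(857127/800000 − 7/160·(0.994700+0.990200))/(1+7/160) = 9433/10000 ≈ 0.943300
step 4 [2y] bond c/2=3/100: DF=(252939/250000 − 3/100·(0.994700+0.990200+0.943300))/(1+3/100) = 897/1000 ≈ 0.897000
step 5 [2.5y] bond c/2=1/160: DF=(724467/800000 − 1/160·(0.994700+0.990200+0.943300+0.897000))/(1+1/160) = 4381/5000 ≈ 0.876200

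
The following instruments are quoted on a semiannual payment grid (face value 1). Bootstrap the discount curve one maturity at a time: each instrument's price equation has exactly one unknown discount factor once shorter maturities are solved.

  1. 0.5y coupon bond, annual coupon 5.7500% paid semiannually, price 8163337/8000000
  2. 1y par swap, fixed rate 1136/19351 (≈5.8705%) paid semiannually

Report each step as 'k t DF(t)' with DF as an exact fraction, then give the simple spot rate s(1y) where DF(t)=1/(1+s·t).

1 1/2 9919/10000
2 1 1179/1250
s(1y) = (1/(1179/1250) − 1)/(1) = 71/1179 ≈ 6.0221%

step 1 [0.5y] bond c/2=23/800: DF=(8163337/8000000 − 23/800·(0))/(1+23/800) = 9919/10000 ≈ 0.991900
step 2 [1y] swap r/2=568/19351: DF=(1 − 568/19351·(0.991900))/(1+568/19351) = 1179/1250 ≈ 0.943200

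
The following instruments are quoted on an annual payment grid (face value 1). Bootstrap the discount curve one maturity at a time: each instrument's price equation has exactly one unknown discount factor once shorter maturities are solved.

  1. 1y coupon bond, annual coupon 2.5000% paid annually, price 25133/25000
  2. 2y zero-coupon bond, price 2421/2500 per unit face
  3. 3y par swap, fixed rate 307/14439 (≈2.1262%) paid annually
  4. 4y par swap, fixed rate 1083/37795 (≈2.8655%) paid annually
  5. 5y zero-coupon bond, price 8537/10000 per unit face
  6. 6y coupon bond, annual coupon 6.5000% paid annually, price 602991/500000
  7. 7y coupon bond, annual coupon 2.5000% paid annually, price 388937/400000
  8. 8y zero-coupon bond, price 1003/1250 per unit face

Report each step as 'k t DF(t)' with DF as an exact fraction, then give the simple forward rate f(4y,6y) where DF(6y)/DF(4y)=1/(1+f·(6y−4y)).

step 1 [1y] bond c/1=1/40: DF=(25133/25000 − 1/40·(0))/(1+1/40) = 613/625 ≈ 0.980800
step 2 [2y] zero: DF = P = 2421/2500 ≈ 0.968400
step 3 [3y] swap r/1=307/14439: DF=(1 − 307/14439·(0.980800+0.968400))/(1+307/14439) = 4693/5000 ≈ 0.938600
step 4 [4y] swap r/1=1083/37795: DF=(1 − 1083/37795·(0.980800+0.968400+0.938600))/(1+1083/37795) = 8917/10000 ≈ 0.891700
step 5 [5y] zero: DF = P = 8537/10000 ≈ 0.853700
step 6 [6y] bond c/1=13/200: DF=(602991/500000 − 13/200·(0.980800+0.968400+0.938600+0.891700+0.853700))/(1+13/200) = 531/625 ≈ 0.849600
step 7 [7y] bond c/1=1/40: DF=(388937/400000 − 1/40·(0.980800+0.968400+0.938600+0.891700+0.853700+0.849600))/(1+1/40) = 8149/10000 ≈ 0.814900
step 8 [8y] zero: DF = P = 1003/1250 ≈ 0.802400

1 1 613/625
2 2 2421/2500
3 3 4693/5000
4 4 8917/10000
5 5 8537/10000
6 6 531/625
7 7 8149/10000
8 8 1003/1250
f(4y,6y) = ((8917/10000)/(531/625) − 1)/(2) = 421/16992 ≈ 2.4776%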